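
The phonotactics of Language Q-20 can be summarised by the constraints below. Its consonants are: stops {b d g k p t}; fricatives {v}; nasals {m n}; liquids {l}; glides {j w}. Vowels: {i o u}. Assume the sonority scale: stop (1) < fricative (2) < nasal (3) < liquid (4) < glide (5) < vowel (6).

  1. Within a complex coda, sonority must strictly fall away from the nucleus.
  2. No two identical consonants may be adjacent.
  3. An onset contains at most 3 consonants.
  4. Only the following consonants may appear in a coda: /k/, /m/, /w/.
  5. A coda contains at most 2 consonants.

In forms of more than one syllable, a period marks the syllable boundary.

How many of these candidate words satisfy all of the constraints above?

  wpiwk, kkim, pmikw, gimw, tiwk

wpiwk — σ1 onset /wp/ (2C), coda /wk/ (5→1 falls) ok → permitted
kkim — violates constraint 2: adjacent identical consonants /kk/ → not permitted
pmikw — violates constraint 1: syllable 1 coda /kw/: /k/ (stop, 1) → /w/ (glide, 5) does not fall → not permitted
gimw — violates constraint 1: syllable 1 coda /mw/: /m/ (nasal, 3) → /w/ (glide, 5) does not fall → not permitted
tiwk — σ1 onset /t/, coda /wk/ (5→1 falls) ok → permitted
Permitted: wpiwk, tiwk → 2.

2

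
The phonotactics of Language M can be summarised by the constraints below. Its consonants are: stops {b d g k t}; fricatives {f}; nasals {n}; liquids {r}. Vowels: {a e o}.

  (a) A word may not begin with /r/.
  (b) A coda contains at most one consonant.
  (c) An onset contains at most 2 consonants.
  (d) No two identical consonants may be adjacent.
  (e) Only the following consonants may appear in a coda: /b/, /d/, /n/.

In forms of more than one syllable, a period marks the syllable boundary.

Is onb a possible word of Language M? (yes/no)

no

onb — violates constraint (b): syllable 1 coda /nb/ has 2 consonants (> 1) → not permitted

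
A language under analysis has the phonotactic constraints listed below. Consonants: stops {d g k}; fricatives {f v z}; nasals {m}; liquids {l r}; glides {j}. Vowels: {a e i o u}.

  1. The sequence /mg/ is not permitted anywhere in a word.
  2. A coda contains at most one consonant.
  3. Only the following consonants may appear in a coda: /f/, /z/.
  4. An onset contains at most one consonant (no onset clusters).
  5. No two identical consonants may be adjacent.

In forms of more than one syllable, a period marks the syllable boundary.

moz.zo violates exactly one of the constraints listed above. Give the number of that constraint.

moz.zo: adjacent identical consonants /zz/.
This is a violation of constraint 5: "No two identical consonants may be adjacent."
The remaining constraints (1, 2, 3, 4) are satisfied.

5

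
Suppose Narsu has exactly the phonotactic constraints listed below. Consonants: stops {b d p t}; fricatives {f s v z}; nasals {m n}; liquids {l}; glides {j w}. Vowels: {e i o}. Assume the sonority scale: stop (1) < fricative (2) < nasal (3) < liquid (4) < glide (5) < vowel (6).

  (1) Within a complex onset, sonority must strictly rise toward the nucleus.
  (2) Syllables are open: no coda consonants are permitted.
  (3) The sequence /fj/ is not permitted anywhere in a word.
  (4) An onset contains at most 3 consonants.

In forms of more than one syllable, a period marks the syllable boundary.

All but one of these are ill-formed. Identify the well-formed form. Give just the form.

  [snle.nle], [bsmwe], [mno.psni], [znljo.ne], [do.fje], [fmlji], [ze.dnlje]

[snle.nle] — σ1 onset /snl/ (2→3→4 rises), coda /∅/ ok; σ2 onset /nl/ (3→4 rises), coda /∅/ ok → well-formed
[bsmwe] — violates constraint 4: syllable 1 onset /bsmw/ has 4 consonants (> 3) → ill-formed
[mno.psni] — violates constraint 1: syllable 1 onset /mn/: /m/ (nasal, 3) → /n/ (nasal, 3) does not rise → ill-formed
[znljo.ne] — violates constraint 4: syllable 1 onset /znlj/ has 4 consonants (> 3) → ill-formed
[do.fje] — violates constraint 3: contains banned sequence /fj/ → ill-formed
[fmlji] — violates constraint 4: syllable 1 onset /fmlj/ has 4 consonants (> 3) → ill-formed
[ze.dnlje] — violates constraint 4: syllable 2 onset /dnlj/ has 4 consonants (> 3) → ill-formed

[snle.nle]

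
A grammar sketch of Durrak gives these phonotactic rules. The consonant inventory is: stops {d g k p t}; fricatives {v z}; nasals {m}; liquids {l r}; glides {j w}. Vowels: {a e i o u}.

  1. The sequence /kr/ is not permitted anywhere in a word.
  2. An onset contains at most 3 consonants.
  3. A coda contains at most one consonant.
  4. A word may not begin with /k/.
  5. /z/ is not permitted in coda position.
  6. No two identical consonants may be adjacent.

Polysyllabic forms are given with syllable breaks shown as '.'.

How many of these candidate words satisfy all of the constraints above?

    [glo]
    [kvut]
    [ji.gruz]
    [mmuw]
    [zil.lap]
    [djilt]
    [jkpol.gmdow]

2

[glo] — σ1 onset /gl/ (2C), coda /∅/ ok → licit
[kvut] — violates constraint 4: word begins with /k/ → illicit
[ji.gruz] — violates constraint 5: syllable 2 coda contains /z/ → illicit
[mmuw] — violates constraint 6: adjacent identical consonants /mm/ → illicit
[zil.lap] — violates constraint 6: adjacent identical consonants /ll/ → illicit
[djilt] — violates constraint 3: syllable 1 coda /lt/ has 2 consonants (> 1) → illicit
[jkpol.gmdow] — σ1 onset /jkp/ (3C), coda /l/ ok; σ2 onset /gmd/ (3C), coda /w/ ok → licit
Licit: [glo], [jkpol.gmdow] → 2.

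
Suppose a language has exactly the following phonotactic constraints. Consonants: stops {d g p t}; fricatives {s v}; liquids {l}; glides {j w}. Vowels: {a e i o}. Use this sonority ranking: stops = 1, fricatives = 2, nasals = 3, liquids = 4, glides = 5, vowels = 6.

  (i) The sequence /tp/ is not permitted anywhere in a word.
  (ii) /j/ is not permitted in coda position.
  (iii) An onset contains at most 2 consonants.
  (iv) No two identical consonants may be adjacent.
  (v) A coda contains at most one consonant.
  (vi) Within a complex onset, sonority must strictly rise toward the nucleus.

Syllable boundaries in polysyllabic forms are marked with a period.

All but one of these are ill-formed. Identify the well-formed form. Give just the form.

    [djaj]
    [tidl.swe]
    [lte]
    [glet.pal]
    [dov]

[dov]

[djaj] — violates constraint (ii): syllable 1 coda contains /j/ → ill-formed
[tidl.swe] — violates constraint (v): syllable 1 coda /dl/ has 2 consonants (> 1) → ill-formed
[lte] — violates constraint (vi): syllable 1 onset /lt/: /l/ (liquid, 4) → /t/ (stop, 1) does not rise → ill-formed
[glet.pal] — violates constraint (i): contains banned sequence /tp/ → ill-formed
[dov] — σ1 onset /d/, coda /v/ ok → well-formed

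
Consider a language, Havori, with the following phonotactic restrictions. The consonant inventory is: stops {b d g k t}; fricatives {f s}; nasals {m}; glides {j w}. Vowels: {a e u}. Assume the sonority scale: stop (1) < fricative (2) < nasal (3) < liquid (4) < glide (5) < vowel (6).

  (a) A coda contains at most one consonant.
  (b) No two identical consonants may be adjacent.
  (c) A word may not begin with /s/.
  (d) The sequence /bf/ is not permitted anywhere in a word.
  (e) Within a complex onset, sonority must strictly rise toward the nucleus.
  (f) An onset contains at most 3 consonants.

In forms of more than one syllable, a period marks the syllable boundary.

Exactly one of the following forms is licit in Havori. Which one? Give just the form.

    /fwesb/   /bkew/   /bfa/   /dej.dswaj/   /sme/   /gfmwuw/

/dej.dswaj/

/fwesb/ — violates constraint (a): syllable 1 coda /sb/ has 2 consonants (> 1) → illicit
/bkew/ — violates constraint (e): syllable 1 onset /bk/: /b/ (stop, 1) → /k/ (stop, 1) does not rise → illicit
/bfa/ — violates constraint (d): contains banned sequence /bf/ → illicit
/dej.dswaj/ — σ1 onset /d/, coda /j/ ok; σ2 onset /dsw/ (1→2→5 rises), coda /j/ ok → licit
/sme/ — violates constraint (c): word begins with /s/ → illicit
/gfmwuw/ — violates constraint (f): syllable 1 onset /gfmw/ has 4 consonants (> 3) → illicit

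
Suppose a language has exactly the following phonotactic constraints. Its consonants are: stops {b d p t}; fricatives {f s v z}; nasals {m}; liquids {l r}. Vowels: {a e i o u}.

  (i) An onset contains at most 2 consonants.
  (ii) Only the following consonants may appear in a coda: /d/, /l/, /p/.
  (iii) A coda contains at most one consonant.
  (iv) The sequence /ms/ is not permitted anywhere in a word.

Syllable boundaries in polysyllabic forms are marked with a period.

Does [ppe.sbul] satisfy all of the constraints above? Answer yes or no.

[ppe.sbul] — σ1 onset /pp/ (2C), coda /∅/ ok; σ2 onset /sb/ (2C), coda /l/ ok → well-formed

yes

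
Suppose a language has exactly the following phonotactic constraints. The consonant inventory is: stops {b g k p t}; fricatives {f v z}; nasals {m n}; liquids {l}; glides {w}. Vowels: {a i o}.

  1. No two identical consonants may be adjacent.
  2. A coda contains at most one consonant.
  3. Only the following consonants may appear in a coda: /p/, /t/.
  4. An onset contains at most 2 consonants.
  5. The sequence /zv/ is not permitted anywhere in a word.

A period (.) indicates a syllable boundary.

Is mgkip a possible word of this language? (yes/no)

mgkip — violates constraint 4: syllable 1 onset /mgk/ has 3 consonants (> 2) → not permitted

no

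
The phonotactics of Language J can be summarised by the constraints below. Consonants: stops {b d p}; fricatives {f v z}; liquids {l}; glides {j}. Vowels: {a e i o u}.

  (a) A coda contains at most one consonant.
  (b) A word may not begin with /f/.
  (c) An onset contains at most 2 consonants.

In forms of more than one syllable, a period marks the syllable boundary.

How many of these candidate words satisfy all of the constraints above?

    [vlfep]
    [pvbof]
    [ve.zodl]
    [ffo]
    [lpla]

[vlfep] — violates constraint (c): syllable 1 onset /vlf/ has 3 consonants (> 2) → not permitted
[pvbof] — violates constraint (c): syllable 1 onset /pvb/ has 3 consonants (> 2) → not permitted
[ve.zodl] — violates constraint (a): syllable 2 coda /dl/ has 2 consonants (> 1) → not permitted
[ffo] — violates constraint (b): word begins with /f/ → not permitted
[lpla] — violates constraint (c): syllable 1 onset /lpl/ has 3 consonants (> 2) → not permitted
No form is permitted → 0.

0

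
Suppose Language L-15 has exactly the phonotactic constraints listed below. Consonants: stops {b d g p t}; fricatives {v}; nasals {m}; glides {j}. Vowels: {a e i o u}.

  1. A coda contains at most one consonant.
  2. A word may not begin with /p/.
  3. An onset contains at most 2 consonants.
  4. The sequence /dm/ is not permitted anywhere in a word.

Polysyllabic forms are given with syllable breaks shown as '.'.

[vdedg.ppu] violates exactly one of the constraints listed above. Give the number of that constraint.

1

[vdedg.ppu]: syllable 1 coda /dg/ has 2 consonants (> 1).
This is a violation of constraint 1: "A coda contains at most one consonant."
The remaining constraints (2, 3, 4) are satisfied.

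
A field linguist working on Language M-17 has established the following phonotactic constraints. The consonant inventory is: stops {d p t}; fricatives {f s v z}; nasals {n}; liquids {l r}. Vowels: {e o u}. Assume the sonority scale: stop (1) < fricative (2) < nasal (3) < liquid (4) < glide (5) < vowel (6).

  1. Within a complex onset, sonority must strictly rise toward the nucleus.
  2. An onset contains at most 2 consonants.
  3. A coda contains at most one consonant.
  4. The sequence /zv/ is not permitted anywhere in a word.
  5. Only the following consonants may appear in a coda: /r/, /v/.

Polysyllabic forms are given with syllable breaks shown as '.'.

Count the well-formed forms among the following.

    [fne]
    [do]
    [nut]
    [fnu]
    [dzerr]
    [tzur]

[fne] — σ1 onset /fn/ (2→3 rises), coda /∅/ ok → well-formed
[do] — σ1 onset /d/, coda /∅/ ok → well-formed
[nut] — violates constraint 5: syllable 1 coda contains /t/, which is not a licensed coda consonant → ill-formed
[fnu] — σ1 onset /fn/ (2→3 rises), coda /∅/ ok → well-formed
[dzerr] — violates constraint 3: syllable 1 coda /rr/ has 2 consonants (> 1) → ill-formed
[tzur] — σ1 onset /tz/ (1→2 rises), coda /r/ ok → well-formed
Well-formed: [fne], [do], [fnu], [tzur] → 4.

4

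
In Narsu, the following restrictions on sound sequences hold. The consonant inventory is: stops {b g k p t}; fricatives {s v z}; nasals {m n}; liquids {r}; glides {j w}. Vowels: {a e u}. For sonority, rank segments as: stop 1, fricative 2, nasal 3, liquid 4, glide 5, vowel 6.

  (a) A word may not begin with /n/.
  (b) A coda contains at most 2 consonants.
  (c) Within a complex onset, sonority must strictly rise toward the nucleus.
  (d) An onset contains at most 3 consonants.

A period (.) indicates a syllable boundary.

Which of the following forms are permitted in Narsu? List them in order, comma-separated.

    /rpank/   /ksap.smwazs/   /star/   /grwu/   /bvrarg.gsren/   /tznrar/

/rpank/ — violates constraint (c): syllable 1 onset /rp/: /r/ (liquid, 4) → /p/ (stop, 1) does not rise → not permitted
/ksap.smwazs/ — σ1 onset /ks/ (1→2 rises), coda /p/ ok; σ2 onset /smw/ (2→3→5 rises), coda /zs/ (2C) ok → permitted
/star/ — violates constraint (c): syllable 1 onset /st/: /s/ (fricative, 2) → /t/ (stop, 1) does not rise → not permitted
/grwu/ — σ1 onset /grw/ (1→4→5 rises), coda /∅/ ok → permitted
/bvrarg.gsren/ — σ1 onset /bvr/ (1→2→4 rises), coda /rg/ (2C) ok; σ2 onset /gsr/ (1→2→4 rises), coda /n/ ok → permitted
/tznrar/ — violates constraint (d): syllable 1 onset /tznr/ has 4 consonants (> 3) → not permitted

/ksap.smwazs/, /grwu/, /bvrarg.gsren/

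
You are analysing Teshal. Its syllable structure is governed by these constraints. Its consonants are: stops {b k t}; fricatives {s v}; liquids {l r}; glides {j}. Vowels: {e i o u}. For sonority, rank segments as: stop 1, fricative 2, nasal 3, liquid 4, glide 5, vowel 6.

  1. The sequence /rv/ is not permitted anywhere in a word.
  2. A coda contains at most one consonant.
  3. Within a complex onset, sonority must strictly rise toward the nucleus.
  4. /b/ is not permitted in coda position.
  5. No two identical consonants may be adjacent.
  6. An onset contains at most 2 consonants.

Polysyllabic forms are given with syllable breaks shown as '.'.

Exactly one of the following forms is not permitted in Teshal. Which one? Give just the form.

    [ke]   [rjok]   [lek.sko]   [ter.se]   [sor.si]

[ke] — σ1 onset /k/, coda /∅/ ok → permitted
[rjok] — σ1 onset /rj/ (4→5 rises), coda /k/ ok → permitted
[lek.sko] — violates constraint 3: syllable 2 onset /sk/: /s/ (fricative, 2) → /k/ (stop, 1) does not rise → not permitted
[ter.se] — σ1 onset /t/, coda /r/ ok; σ2 onset /s/, coda /∅/ ok → permitted
[sor.si] — σ1 onset /s/, coda /r/ ok; σ2 onset /s/, coda /∅/ ok → permitted

[lek.sko]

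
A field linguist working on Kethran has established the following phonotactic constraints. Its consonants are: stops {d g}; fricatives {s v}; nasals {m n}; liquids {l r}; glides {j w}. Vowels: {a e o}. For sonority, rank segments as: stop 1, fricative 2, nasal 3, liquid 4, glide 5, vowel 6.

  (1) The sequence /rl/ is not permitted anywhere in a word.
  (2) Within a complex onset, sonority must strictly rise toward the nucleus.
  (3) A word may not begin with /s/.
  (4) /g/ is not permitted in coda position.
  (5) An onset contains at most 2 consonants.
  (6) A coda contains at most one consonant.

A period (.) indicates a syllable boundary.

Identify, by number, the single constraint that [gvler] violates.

5

[gvler]: syllable 1 onset /gvl/ has 3 consonants (> 2).
This is a violation of constraint 5: "An onset contains at most 2 consonants."
The remaining constraints (1, 2, 3, 4, 6) are satisfied.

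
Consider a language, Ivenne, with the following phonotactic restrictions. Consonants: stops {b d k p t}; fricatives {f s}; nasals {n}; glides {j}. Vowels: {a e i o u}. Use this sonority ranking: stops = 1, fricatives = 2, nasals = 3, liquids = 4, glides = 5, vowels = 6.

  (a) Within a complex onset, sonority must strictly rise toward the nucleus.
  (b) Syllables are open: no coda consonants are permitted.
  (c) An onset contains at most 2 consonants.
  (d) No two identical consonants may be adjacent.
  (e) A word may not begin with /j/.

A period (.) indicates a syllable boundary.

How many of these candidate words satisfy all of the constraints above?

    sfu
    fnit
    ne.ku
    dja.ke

2

sfu — violates constraint (a): syllable 1 onset /sf/: /s/ (fricative, 2) → /f/ (fricative, 2) does not rise → not permitted
fnit — violates constraint (b): syllable 1 coda /t/ has 1 consonant (> 0) → not permitted
ne.ku — σ1 onset /n/, coda /∅/ ok; σ2 onset /k/, coda /∅/ ok → permitted
dja.ke — σ1 onset /dj/ (1→5 rises), coda /∅/ ok; σ2 onset /k/, coda /∅/ ok → permitted
Permitted: ne.ku, dja.ke → 2.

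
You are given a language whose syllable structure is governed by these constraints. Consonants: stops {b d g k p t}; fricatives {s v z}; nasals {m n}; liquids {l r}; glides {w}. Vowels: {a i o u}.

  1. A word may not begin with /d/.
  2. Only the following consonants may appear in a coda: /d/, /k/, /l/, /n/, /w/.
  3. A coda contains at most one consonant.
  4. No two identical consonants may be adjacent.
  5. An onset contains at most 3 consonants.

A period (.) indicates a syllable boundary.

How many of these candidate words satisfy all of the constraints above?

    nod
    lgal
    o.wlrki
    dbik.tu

nod — σ1 onset /n/, coda /d/ ok → permitted
lgal — σ1 onset /lg/ (2C), coda /l/ ok → permitted
o.wlrki — violates constraint 5: syllable 2 onset /wlrk/ has 4 consonants (> 3) → not permitted
dbik.tu — violates constraint 1: word begins with /d/ → not permitted
Permitted: nod, lgal → 2.

2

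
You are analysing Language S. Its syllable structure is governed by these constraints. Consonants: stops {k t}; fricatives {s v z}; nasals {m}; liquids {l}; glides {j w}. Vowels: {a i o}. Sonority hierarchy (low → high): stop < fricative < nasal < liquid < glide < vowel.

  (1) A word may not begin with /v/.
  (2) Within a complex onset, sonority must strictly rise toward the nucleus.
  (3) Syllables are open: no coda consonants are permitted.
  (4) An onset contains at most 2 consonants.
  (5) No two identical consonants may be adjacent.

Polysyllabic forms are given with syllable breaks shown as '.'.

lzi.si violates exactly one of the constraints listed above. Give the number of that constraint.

2

lzi.si: syllable 1 onset /lz/: /l/ (liquid, 4) → /z/ (fricative, 2) does not rise.
This is a violation of constraint 2: "Within a complex onset, sonority must strictly rise toward the nucleus."
The remaining constraints (1, 3, 4, 5) are satisfied.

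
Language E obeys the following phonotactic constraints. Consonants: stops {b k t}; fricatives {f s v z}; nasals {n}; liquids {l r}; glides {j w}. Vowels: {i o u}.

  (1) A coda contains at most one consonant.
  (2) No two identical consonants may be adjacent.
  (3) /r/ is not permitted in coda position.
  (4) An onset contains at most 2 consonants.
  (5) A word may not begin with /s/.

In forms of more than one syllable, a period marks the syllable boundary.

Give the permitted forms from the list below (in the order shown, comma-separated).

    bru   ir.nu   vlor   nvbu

bru — σ1 onset /br/ (2C), coda /∅/ ok → permitted
ir.nu — violates constraint 3: syllable 1 coda contains /r/ → not permitted
vlor — violates constraint 3: syllable 1 coda contains /r/ → not permitted
nvbu — violates constraint 4: syllable 1 onset /nvb/ has 3 consonants (> 2) → not permitted

bru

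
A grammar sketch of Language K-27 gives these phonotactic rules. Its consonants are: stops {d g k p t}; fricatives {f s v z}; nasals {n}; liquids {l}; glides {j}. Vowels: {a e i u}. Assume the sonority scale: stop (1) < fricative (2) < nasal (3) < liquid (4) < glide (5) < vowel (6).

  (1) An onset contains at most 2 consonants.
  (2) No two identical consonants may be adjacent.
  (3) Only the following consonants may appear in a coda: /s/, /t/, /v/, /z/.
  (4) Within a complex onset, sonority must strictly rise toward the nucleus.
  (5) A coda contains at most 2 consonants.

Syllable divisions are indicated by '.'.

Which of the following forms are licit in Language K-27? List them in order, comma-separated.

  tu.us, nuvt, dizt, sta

tu.us — σ1 onset /t/, coda /∅/ ok; σ2 onset /∅/, coda /s/ ok → licit
nuvt — σ1 onset /n/, coda /vt/ (2C) ok → licit
dizt — σ1 onset /d/, coda /zt/ (2C) ok → licit
sta — violates constraint 4: syllable 1 onset /st/: /s/ (fricative, 2) → /t/ (stop, 1) does not rise → illicit

tu.us, nuvt, dizt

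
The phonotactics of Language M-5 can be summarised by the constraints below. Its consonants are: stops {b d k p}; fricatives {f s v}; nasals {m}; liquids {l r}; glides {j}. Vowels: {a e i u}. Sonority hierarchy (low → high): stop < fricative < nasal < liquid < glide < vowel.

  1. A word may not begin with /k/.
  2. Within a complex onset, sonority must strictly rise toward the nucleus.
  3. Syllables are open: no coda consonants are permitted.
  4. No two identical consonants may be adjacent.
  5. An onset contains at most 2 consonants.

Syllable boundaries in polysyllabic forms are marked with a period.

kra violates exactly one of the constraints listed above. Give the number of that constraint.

kra: word begins with /k/.
This is a violation of constraint 1: "A word may not begin with /k/."
The remaining constraints (2, 3, 4, 5) are satisfied.

1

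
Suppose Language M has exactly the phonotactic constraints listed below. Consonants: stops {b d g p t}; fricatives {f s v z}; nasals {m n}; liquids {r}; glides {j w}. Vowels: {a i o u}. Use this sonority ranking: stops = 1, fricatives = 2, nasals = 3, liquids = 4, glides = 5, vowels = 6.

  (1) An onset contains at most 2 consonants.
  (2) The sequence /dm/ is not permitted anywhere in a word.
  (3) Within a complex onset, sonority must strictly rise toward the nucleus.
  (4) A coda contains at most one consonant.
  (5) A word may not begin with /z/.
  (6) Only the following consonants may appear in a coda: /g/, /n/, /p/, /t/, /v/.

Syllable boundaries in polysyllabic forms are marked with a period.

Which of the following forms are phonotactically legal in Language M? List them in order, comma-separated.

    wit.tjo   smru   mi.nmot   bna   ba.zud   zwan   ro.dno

wit.tjo, bna, ro.dno

wit.tjo — σ1 onset /w/, coda /t/ ok; σ2 onset /tj/ (1→5 rises), coda /∅/ ok → phonotactically legal
smru — violates constraint 1: syllable 1 onset /smr/ has 3 consonants (> 2) → phonotactically illegal
mi.nmot — violates constraint 3: syllable 2 onset /nm/: /n/ (nasal, 3) → /m/ (nasal, 3) does not rise → phonotactically illegal
bna — σ1 onset /bn/ (1→3 rises), coda /∅/ ok → phonotactically legal
ba.zud — violates constraint 6: syllable 2 coda contains /d/, which is not a licensed coda consonant → phonotactically illegal
zwan — violates constraint 5: word begins with /z/ → phonotactically illegal
ro.dno — σ1 onset /r/, coda /∅/ ok; σ2 onset /dn/ (1→3 rises), coda /∅/ ok → phonotactically legal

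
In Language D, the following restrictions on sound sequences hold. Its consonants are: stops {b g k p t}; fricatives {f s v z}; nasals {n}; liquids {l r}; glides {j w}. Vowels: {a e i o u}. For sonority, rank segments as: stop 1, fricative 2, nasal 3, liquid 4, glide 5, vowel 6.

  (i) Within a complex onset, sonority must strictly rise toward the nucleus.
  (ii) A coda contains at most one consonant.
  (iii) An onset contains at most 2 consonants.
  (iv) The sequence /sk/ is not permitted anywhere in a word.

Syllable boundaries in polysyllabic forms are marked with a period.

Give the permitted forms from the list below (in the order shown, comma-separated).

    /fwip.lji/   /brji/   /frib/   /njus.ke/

/fwip.lji/, /frib/

/fwip.lji/ — σ1 onset /fw/ (2→5 rises), coda /p/ ok; σ2 onset /lj/ (4→5 rises), coda /∅/ ok → permitted
/brji/ — violates constraint (iii): syllable 1 onset /brj/ has 3 consonants (> 2) → not permitted
/frib/ — σ1 onset /fr/ (2→4 rises), coda /b/ ok → permitted
/njus.ke/ — violates constraint (iv): contains banned sequence /sk/ → not permitted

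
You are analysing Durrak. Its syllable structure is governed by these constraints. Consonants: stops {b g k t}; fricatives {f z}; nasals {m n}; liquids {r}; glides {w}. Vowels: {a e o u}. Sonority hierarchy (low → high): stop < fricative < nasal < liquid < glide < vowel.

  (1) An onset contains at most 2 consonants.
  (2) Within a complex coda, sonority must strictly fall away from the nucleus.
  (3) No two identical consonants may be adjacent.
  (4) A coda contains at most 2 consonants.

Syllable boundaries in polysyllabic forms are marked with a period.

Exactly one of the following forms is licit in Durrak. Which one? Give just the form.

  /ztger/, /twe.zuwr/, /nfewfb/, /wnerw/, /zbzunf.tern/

/twe.zuwr/

/ztger/ — violates constraint 1: syllable 1 onset /ztg/ has 3 consonants (> 2) → illicit
/twe.zuwr/ — σ1 onset /tw/ (2C), coda /∅/ ok; σ2 onset /z/, coda /wr/ (5→4 falls) ok → licit
/nfewfb/ — violates constraint 4: syllable 1 coda /wfb/ has 3 consonants (> 2) → illicit
/wnerw/ — violates constraint 2: syllable 1 coda /rw/: /r/ (liquid, 4) → /w/ (glide, 5) does not fall → illicit
/zbzunf.tern/ — violates constraint 1: syllable 1 onset /zbz/ has 3 consonants (> 2) → illicit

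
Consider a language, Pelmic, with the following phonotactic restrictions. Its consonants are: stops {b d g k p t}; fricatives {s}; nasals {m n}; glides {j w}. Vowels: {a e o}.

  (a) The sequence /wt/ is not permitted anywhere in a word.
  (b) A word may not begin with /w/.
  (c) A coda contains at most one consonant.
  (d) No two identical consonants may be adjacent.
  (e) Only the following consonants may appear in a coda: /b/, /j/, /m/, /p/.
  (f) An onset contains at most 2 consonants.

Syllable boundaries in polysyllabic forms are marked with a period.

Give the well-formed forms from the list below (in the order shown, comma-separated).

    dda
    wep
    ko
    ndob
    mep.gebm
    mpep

dda — violates constraint (d): adjacent identical consonants /dd/ → ill-formed
wep — violates constraint (b): word begins with /w/ → ill-formed
ko — σ1 onset /k/, coda /∅/ ok → well-formed
ndob — σ1 onset /nd/ (2C), coda /b/ ok → well-formed
mep.gebm — violates constraint (c): syllable 2 coda /bm/ has 2 consonants (> 1) → ill-formed
mpep — σ1 onset /mp/ (2C), coda /p/ ok → well-formed

ko, ndob, mpep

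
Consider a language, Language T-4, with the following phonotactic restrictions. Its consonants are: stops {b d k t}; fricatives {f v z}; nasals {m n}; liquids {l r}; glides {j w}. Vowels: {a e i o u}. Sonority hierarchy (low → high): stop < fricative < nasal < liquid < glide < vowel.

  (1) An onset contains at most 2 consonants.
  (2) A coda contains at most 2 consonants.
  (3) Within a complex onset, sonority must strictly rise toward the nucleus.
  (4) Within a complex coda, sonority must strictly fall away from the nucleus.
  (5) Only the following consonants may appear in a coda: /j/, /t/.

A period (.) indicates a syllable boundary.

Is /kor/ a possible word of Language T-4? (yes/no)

no

/kor/ — violates constraint 5: syllable 1 coda contains /r/, which is not a licensed coda consonant → ill-formed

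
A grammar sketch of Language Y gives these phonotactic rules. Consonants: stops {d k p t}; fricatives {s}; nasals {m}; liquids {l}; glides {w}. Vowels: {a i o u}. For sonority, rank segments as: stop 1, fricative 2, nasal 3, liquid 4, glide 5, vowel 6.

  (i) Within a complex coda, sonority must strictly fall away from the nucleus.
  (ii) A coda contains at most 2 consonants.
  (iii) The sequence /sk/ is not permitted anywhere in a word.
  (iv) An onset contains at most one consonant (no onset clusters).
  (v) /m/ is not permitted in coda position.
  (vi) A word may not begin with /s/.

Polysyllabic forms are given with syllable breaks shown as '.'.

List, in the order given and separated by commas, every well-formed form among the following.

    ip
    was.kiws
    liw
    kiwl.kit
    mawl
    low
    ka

ip, liw, kiwl.kit, mawl, low, ka

ip — σ1 onset /∅/, coda /p/ ok → well-formed
was.kiws — violates constraint (iii): contains banned sequence /sk/ → ill-formed
liw — σ1 onset /l/, coda /w/ ok → well-formed
kiwl.kit — σ1 onset /k/, coda /wl/ (5→4 falls) ok; σ2 onset /k/, coda /t/ ok → well-formed
mawl — σ1 onset /m/, coda /wl/ (5→4 falls) ok → well-formed
low — σ1 onset /l/, coda /w/ ok → well-formed
ka — σ1 onset /k/, coda /∅/ ok → well-formed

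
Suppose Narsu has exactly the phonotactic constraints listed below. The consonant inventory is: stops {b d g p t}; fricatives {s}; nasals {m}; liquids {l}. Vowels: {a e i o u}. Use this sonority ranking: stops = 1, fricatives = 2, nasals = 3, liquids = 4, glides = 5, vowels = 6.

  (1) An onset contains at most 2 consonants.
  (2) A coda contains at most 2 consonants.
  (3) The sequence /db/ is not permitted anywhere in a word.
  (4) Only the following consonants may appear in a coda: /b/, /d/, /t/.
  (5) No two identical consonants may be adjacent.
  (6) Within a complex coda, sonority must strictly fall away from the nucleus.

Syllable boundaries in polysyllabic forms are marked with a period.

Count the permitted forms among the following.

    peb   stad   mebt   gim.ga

2

peb — σ1 onset /p/, coda /b/ ok → permitted
stad — σ1 onset /st/ (2C), coda /d/ ok → permitted
mebt — violates constraint 6: syllable 1 coda /bt/: /b/ (stop, 1) → /t/ (stop, 1) does not fall → not permitted
gim.ga — violates constraint 4: syllable 1 coda contains /m/, which is not a licensed coda consonant → not permitted
Permitted: peb, stad → 2.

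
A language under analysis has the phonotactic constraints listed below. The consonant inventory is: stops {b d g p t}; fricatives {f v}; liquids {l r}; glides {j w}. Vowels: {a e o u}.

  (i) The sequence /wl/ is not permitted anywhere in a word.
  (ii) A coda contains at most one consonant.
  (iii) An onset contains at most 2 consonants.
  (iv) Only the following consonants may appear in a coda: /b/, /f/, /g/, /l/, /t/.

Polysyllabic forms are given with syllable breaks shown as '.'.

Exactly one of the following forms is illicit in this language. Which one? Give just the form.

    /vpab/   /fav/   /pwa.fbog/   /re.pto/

/fav/

/vpab/ — σ1 onset /vp/ (2C), coda /b/ ok → licit
/fav/ — violates constraint (iv): syllable 1 coda contains /v/, which is not a licensed coda consonant → illicit
/pwa.fbog/ — σ1 onset /pw/ (2C), coda /∅/ ok; σ2 onset /fb/ (2C), coda /g/ ok → licit
/re.pto/ — σ1 onset /r/, coda /∅/ ok; σ2 onset /pt/ (2C), coda /∅/ ok → licit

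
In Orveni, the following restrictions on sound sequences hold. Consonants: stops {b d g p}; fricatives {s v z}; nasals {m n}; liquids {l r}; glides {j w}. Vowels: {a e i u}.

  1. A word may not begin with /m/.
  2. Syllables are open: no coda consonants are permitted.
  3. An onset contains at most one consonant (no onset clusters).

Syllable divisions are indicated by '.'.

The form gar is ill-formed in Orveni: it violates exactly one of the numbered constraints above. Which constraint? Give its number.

gar: syllable 1 coda /r/ has 1 consonant (> 0).
This is a violation of constraint 2: "Syllables are open: no coda consonants are permitted."
The remaining constraints (1, 3) are satisfied.

2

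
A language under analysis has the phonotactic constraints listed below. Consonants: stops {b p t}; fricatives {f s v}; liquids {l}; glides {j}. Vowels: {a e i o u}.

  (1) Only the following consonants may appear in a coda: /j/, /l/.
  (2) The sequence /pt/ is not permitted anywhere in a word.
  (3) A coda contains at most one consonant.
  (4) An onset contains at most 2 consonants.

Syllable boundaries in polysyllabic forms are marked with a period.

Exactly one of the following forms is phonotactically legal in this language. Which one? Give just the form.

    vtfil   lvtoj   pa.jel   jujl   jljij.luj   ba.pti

vtfil — violates constraint 4: syllable 1 onset /vtf/ has 3 consonants (> 2) → phonotactically illegal
lvtoj — violates constraint 4: syllable 1 onset /lvt/ has 3 consonants (> 2) → phonotactically illegal
pa.jel — σ1 onset /p/, coda /∅/ ok; σ2 onset /j/, coda /l/ ok → phonotactically legal
jujl — violates constraint 3: syllable 1 coda /jl/ has 2 consonants (> 1) → phonotactically illegal
jljij.luj — violates constraint 4: syllable 1 onset /jlj/ has 3 consonants (> 2) → phonotactically illegal
ba.pti — violates constraint 2: contains banned sequence /pt/ → phonotactically illegal

pa.jel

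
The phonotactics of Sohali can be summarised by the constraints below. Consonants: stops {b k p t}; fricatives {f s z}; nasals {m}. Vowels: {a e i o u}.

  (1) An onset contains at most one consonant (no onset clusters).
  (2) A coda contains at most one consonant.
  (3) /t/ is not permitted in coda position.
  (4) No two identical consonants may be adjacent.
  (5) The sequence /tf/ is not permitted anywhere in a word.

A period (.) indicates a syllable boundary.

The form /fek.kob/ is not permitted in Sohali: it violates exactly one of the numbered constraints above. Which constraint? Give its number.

/fek.kob/: adjacent identical consonants /kk/.
This is a violation of constraint 4: "No two identical consonants may be adjacent."
The remaining constraints (1, 2, 3, 5) are satisfied.

4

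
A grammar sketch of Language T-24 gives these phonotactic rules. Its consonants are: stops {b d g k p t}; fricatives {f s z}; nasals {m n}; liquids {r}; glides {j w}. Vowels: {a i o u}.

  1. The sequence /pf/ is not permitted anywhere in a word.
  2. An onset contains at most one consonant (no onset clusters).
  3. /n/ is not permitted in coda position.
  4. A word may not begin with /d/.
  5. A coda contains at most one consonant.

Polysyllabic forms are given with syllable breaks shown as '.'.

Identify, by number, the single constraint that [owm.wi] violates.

5

[owm.wi]: syllable 1 coda /wm/ has 2 consonants (> 1).
This is a violation of constraint 5: "A coda contains at most one consonant."
The remaining constraints (1, 2, 3, 4) are satisfied.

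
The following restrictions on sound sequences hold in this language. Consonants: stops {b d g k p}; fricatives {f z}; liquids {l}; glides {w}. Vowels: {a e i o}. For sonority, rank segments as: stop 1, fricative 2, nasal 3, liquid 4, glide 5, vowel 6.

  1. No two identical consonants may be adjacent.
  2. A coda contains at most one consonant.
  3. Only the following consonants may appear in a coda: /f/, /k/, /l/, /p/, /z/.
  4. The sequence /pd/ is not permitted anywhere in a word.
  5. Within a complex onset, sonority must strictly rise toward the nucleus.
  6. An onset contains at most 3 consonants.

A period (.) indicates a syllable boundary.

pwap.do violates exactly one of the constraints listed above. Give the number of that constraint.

pwap.do: contains banned sequence /pd/.
This is a violation of constraint 4: "The sequence /pd/ is not permitted anywhere in a word."
The remaining constraints (1, 2, 3, 5, 6) are satisfied.

4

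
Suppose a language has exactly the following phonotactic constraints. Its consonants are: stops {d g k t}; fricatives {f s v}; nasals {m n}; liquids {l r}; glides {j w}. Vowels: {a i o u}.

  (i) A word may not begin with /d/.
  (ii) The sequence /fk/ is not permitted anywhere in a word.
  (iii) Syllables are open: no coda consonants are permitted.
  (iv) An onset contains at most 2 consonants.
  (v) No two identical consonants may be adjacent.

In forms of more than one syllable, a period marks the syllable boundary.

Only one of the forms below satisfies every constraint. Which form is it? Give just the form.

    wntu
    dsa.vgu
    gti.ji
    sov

wntu — violates constraint (iv): syllable 1 onset /wnt/ has 3 consonants (> 2) → phonotactically illegal
dsa.vgu — violates constraint (i): word begins with /d/ → phonotactically illegal
gti.ji — σ1 onset /gt/ (2C), coda /∅/ ok; σ2 onset /j/, coda /∅/ ok → phonotactically legal
sov — violates constraint (iii): syllable 1 coda /v/ has 1 consonant (> 0) → phonotactically illegal

gti.ji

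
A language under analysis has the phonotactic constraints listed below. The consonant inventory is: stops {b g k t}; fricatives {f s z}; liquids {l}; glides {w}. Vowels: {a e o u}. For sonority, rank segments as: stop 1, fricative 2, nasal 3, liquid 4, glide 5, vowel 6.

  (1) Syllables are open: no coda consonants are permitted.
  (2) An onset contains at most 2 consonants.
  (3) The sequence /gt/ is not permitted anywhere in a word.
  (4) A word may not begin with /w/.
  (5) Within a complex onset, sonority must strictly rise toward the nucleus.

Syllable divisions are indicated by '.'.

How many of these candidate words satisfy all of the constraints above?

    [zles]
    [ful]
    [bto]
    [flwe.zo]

[zles] — violates constraint 1: syllable 1 coda /s/ has 1 consonant (> 0) → phonotactically illegal
[ful] — violates constraint 1: syllable 1 coda /l/ has 1 consonant (> 0) → phonotactically illegal
[bto] — violates constraint 5: syllable 1 onset /bt/: /b/ (stop, 1) → /t/ (stop, 1) does not rise → phonotactically illegal
[flwe.zo] — violates constraint 2: syllable 1 onset /flw/ has 3 consonants (> 2) → phonotactically illegal
No form is phonotactically legal → 0.

0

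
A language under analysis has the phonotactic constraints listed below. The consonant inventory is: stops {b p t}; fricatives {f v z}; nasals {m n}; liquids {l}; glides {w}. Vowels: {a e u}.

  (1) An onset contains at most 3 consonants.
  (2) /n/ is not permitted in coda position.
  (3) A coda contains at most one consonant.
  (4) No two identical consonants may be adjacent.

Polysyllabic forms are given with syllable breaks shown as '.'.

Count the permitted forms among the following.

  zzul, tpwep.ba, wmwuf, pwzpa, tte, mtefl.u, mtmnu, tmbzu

zzul — violates constraint 4: adjacent identical consonants /zz/ → not permitted
tpwep.ba — σ1 onset /tpw/ (3C), coda /p/ ok; σ2 onset /b/, coda /∅/ ok → permitted
wmwuf — σ1 onset /wmw/ (3C), coda /f/ ok → permitted
pwzpa — violates constraint 1: syllable 1 onset /pwzp/ has 4 consonants (> 3) → not permitted
tte — violates constraint 4: adjacent identical consonants /tt/ → not permitted
mtefl.u — violates constraint 3: syllable 1 coda /fl/ has 2 consonants (> 1) → not permitted
mtmnu — violates constraint 1: syllable 1 onset /mtmn/ has 4 consonants (> 3) → not permitted
tmbzu — violates constraint 1: syllable 1 onset /tmbz/ has 4 consonants (> 3) → not permitted
Permitted: tpwep.ba, wmwuf → 2.

2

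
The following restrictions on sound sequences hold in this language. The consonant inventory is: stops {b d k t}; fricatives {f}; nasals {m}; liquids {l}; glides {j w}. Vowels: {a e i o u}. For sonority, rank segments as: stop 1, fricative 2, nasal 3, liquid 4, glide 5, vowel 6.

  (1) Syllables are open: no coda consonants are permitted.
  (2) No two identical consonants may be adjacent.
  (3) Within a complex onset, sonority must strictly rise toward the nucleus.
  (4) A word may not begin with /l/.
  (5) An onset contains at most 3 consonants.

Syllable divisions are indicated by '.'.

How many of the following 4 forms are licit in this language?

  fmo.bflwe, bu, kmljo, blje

2

fmo.bflwe — violates constraint 5: syllable 2 onset /bflw/ has 4 consonants (> 3) → illicit
bu — σ1 onset /b/, coda /∅/ ok → licit
kmljo — violates constraint 5: syllable 1 onset /kmlj/ has 4 consonants (> 3) → illicit
blje — σ1 onset /blj/ (1→4→5 rises), coda /∅/ ok → licit
Licit: bu, blje → 2.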